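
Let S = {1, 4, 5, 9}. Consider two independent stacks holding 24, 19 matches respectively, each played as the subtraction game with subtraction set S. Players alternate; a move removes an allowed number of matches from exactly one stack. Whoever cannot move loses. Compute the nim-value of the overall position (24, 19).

1

All stacks use S = {1, 4, 5, 9}:
n :  0  1  2  3  4  5  6  7  8  9 10 11 12 13 14 15 16 17 18 19 20 21 22 23 24
G :  0  1  0  1  2  3  2  3  0  1  0  1  2  3  2  3  0  1  0  1  2  3  2  3  0
Stack A: G(24) = 0.
Stack B: G(19) = 1.
Combined Grundy value = 0 ⊕ 1 = 1.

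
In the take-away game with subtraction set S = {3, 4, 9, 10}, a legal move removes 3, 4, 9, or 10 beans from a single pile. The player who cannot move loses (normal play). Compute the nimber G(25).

n :  0  1  2  3  4  5  6  7  8  9 10 11 12 13 14 15 16 17 18 19 20 21 22 23 24 25
G :  0  0  0  1  1  1  2  0  0  3  1  1  2  0  0  0  1  1  1  2  0  0  3  1  1  2

2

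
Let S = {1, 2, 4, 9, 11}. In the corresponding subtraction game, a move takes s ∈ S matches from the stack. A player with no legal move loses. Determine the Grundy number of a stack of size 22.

n :  0  1  2  3  4  5  6  7  8  9 10 11 12 13 14 15 16 17 18 19 20 21 22
G :  0  1  2  0  1  2  0  1  2  3  4  5  3  0  1  2  0  1  2  0  1  2  3

3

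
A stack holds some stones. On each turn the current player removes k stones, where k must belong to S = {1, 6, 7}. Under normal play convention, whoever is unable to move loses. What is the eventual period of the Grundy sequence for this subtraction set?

G(0) = 0
G(1) = mex{0} = 1
G(2) = mex{1} = 0
G(3) = mex{0} = 1
G(4) = mex{1} = 0
G(5) = mex{0} = 1
G(6) = mex{1,0} = 2
G(7) = mex{2,1,0} = 3
G(8) = mex{3,0,1} = 2
G(9) = mex{2,1,0} = 3
G(10) = mex{3,0,1} = 2
G(11) = mex{2,1,0} = 3
G(12) = mex{3,2,1} = 0
G(13) = mex{0,3,2} = 1
G(14) = mex{1,2,3} = 0
G(15) = mex{0,3,2} = 1
G(16) = mex{1,2,3} = 0
G(17) = mex{0,3,2} = 1
G(18) = mex{1,0,3} = 2
G(19) = mex{2,1,0} = 3
G(20) = mex{3,0,1} = 2
G(21) = mex{2,1,0} = 3
G(22) = mex{3,0,1} = 2
G(23) = mex{2,1,0} = 3
G(24) = mex{3,2,1} = 0
G(25) = mex{0,3,2} = 1
G(n+12) = G(n) holds for n = 0,…,6 (a full window of length max(S) = 7), so the sequence is purely periodic with period 12.

12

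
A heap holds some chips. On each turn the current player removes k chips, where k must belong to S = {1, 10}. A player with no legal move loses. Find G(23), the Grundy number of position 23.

n :  0  1  2  3  4  5  6  7  8  9 10 11 12 13 14 15 16 17 18 19 20 21 22 23
G :  0  1  0  1  0  1  0  1  0  1  2  0  1  0  1  0  1  0  1  0  1  2  0  1

1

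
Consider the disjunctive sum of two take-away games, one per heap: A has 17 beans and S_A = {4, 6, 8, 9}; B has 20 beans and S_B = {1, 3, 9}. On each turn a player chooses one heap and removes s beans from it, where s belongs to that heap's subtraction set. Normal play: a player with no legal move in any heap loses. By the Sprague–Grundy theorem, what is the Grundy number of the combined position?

1

Heap A, S = {4, 6, 8, 9}:
n :  0  1  2  3  4  5  6  7  8  9 10 11 12 13 14 15 16 17
G :  0  0  0  0  1  1  1  1  2  2  2  2  3  0  0  0  0  1
G_A(17) = 1.
Heap B, S = {1, 3, 9}:
G(0) = 0
G(1) = mex{0} = 1
G(2) = mex{1} = 0
G(3) = mex{0,0} = 1
G(4) = mex{1,1} = 0
G(5) = mex{0,0} = 1
G(6) = mex{1,1} = 0
G(7) = mex{0,0} = 1
G(8) = mex{1,1} = 0
G(9) = mex{0,0,0} = 1
G(10) = mex{1,1,1} = 0
G(11) = mex{0,0,0} = 1
G(12) = mex{1,1,1} = 0
G(13) = mex{0,0,0} = 1
G(14) = mex{1,1,1} = 0
G(15) = mex{0,0,0} = 1
G(16) = mex{1,1,1} = 0
G(17) = mex{0,0,0} = 1
G(18) = mex{1,1,1} = 0
G(19) = mex{0,0,0} = 1
G(20) = mex{1,1,1} = 0
G_B(20) = 0.
Combined Grundy value = 1 ⊕ 0 = 1.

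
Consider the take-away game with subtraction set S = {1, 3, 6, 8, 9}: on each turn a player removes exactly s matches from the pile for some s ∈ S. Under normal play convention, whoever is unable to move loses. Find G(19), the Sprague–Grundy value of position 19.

1

G(0) = 0
G(1) = mex{0} = 1
G(2) = mex{1} = 0
G(3) = mex{0,0} = 1
G(4) = mex{1,1} = 0
G(5) = mex{0,0} = 1
G(6) = mex{1,1,0} = 2
G(7) = mex{2,0,1} = 3
G(8) = mex{3,1,0,0} = 2
G(9) = mex{2,2,1,1,0} = 3
G(10) = mex{3,3,0,0,1} = 2
G(11) = mex{2,2,1,1,0} = 3
G(12) = mex{3,3,2,0,1} = 4
G(13) = mex{4,2,3,1,0} = 5
G(14) = mex{5,3,2,2,1} = 0
G(15) = mex{0,4,3,3,2} = 1
G(16) = mex{1,5,2,2,3} = 0
G(17) = mex{0,0,3,3,2} = 1
G(18) = mex{1,1,4,2,3} = 0
G(19) = mex{0,0,5,3,2} = 1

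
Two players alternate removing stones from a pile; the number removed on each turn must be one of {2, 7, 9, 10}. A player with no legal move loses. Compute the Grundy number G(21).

0

n :  0  1  2  3  4  5  6  7  8  9 10 11 12 13 14 15 16 17 18 19 20 21
G :  0  0  1  1  0  0  1  1  2  2  3  3  2  2  3  3  0  0  1  1  0  0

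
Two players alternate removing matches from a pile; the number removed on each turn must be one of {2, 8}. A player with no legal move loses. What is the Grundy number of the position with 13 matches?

1

G(0) = 0
G(1) = mex{} = 0
G(2) = mex{0} = 1
G(3) = mex{0} = 1
G(4) = mex{1} = 0
G(5) = mex{1} = 0
G(6) = mex{0} = 1
G(7) = mex{0} = 1
G(8) = mex{1,0} = 2
G(9) = mex{1,0} = 2
G(10) = mex{2,1} = 0
G(11) = mex{2,1} = 0
G(12) = mex{0,0} = 1
G(13) = mex{0,0} = 1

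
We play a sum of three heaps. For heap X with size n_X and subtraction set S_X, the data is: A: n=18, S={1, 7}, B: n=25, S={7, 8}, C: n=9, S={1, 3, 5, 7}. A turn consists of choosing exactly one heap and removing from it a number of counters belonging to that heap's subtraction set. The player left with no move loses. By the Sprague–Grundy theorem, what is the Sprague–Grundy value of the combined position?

Heap A, S = {1, 7}:
G(0) = 0
G(1) = mex{0} = 1
G(2) = mex{1} = 0
G(3) = mex{0} = 1
G(4) = mex{1} = 0
G(5) = mex{0} = 1
G(6) = mex{1} = 0
G(7) = mex{0,0} = 1
G(8) = mex{1,1} = 0
G(9) = mex{0,0} = 1
G(10) = mex{1,1} = 0
G(11) = mex{0,0} = 1
G(12) = mex{1,1} = 0
G(13) = mex{0,0} = 1
G(14) = mex{1,1} = 0
G(15) = mex{0,0} = 1
G(16) = mex{1,1} = 0
G(17) = mex{0,0} = 1
G(18) = mex{1,1} = 0
G_A(18) = 0.
Heap B, S = {7, 8}:
n :  0  1  2  3  4  5  6  7  8  9 10 11 12 13 14 15 16 17 18 19 20 21 22 23 24 25
G :  0  0  0  0  0  0  0  1  1  1  1  1  1  1  2  0  0  0  0  0  0  0  1  1  1  1
G_B(25) = 1.
Heap C, S = {1, 3, 5, 7}:
n : 0 1 2 3 4 5 6 7 8 9
G : 0 1 0 1 0 1 0 1 0 1
G_C(9) = 1.
Combined Grundy value = 0 ⊕ 1 ⊕ 1 = 0.

0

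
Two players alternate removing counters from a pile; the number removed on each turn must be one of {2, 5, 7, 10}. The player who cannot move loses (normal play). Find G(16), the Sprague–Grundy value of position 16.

n :  0  1  2  3  4  5  6  7  8  9 10 11 12 13 14 15 16
G :  0  0  1  1  0  2  1  3  2  2  3  3  0  0  1  1  0

0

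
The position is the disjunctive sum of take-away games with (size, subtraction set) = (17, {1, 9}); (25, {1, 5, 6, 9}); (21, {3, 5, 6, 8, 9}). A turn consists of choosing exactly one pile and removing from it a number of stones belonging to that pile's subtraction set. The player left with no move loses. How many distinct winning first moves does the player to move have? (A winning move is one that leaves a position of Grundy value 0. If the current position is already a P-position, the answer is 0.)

Pile A, S = {1, 9}:
G(0) = 0
G(1) = mex{0} = 1
G(2) = mex{1} = 0
G(3) = mex{0} = 1
G(4) = mex{1} = 0
G(5) = mex{0} = 1
G(6) = mex{1} = 0
G(7) = mex{0} = 1
G(8) = mex{1} = 0
G(9) = mex{0,0} = 1
G(10) = mex{1,1} = 0
G(11) = mex{0,0} = 1
G(12) = mex{1,1} = 0
G(13) = mex{0,0} = 1
G(14) = mex{1,1} = 0
G(15) = mex{0,0} = 1
G(16) = mex{1,1} = 0
G(17) = mex{0,0} = 1
G_A(17) = 1.
Pile B, S = {1, 5, 6, 9}:
G(0) = 0
G(1) = mex{0} = 1
G(2) = mex{1} = 0
G(3) = mex{0} = 1
G(4) = mex{1} = 0
G(5) = mex{0,0} = 1
G(6) = mex{1,1,0} = 2
G(7) = mex{2,0,1} = 3
G(8) = mex{3,1,0} = 2
G(9) = mex{2,0,1,0} = 3
G(10) = mex{3,1,0,1} = 2
G(11) = mex{2,2,1,0} = 3
G(12) = mex{3,3,2,1} = 0
G(13) = mex{0,2,3,0} = 1
G(14) = mex{1,3,2,1} = 0
G(15) = mex{0,2,3,2} = 1
G(16) = mex{1,3,2,3} = 0
G(17) = mex{0,0,3,2} = 1
G(18) = mex{1,1,0,3} = 2
G(19) = mex{2,0,1,2} = 3
G(20) = mex{3,1,0,3} = 2
G(21) = mex{2,0,1,0} = 3
G(22) = mex{3,1,0,1} = 2
G(23) = mex{2,2,1,0} = 3
G(24) = mex{3,3,2,1} = 0
G(25) = mex{0,2,3,0} = 1
G_B(25) = 1.
Pile C, S = {3, 5, 6, 8, 9}:
G(0) = 0
G(1) = mex{} = 0
G(2) = mex{} = 0
G(3) = mex{0} = 1
G(4) = mex{0} = 1
G(5) = mex{0,0} = 1
G(6) = mex{1,0,0} = 2
G(7) = mex{1,0,0} = 2
G(8) = mex{1,1,0,0} = 2
G(9) = mex{2,1,1,0,0} = 3
G(10) = mex{2,1,1,0,0} = 3
G(11) = mex{2,2,1,1,0} = 3
G(12) = mex{3,2,2,1,1} = 0
G(13) = mex{3,2,2,1,1} = 0
G(14) = mex{3,3,2,2,1} = 0
G(15) = mex{0,3,3,2,2} = 1
G(16) = mex{0,3,3,2,2} = 1
G(17) = mex{0,0,3,3,2} = 1
G(18) = mex{1,0,0,3,3} = 2
G(19) = mex{1,0,0,3,3} = 2
G(20) = mex{1,1,0,0,3} = 2
G(21) = mex{2,1,1,0,0} = 3
G_C(21) = 3.
Combined Grundy value = 1 ⊕ 1 ⊕ 3 = 3.
A winning move leaves total XOR = 0, i.e. changes one component's Grundy value g to g ⊕ X where X is the current total.
Pile A: need g' = 1⊕3 = 2. Options: 17−1→G=0, 17−9→G=0. Hits: 0.
Pile B: need g' = 1⊕3 = 2. Options: 25−1→G=0, 25−5→G=2, 25−6→G=3, 25−9→G=0. Hits: 1.
Pile C: need g' = 3⊕3 = 0. Options: 21−3→G=2, 21−5→G=1, 21−6→G=1, 21−8→G=0, 21−9→G=0. Hits: 2.

3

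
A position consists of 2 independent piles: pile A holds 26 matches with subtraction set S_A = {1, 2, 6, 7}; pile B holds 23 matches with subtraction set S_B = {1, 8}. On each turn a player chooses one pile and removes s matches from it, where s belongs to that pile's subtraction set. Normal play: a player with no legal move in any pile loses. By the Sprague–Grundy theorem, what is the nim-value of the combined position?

3

Pile A, S = {1, 2, 6, 7}:
n :  0  1  2  3  4  5  6  7  8  9 10 11 12 13 14 15 16 17 18 19 20 21 22 23 24 25 26
G :  0  1  2  0  1  2  3  4  0  1  2  0  1  2  3  4  0  1  2  0  1  2  3  4  0  1  2
G_A(26) = 2.
Pile B, S = {1, 8}:
G(0) = 0
G(1) = mex{0} = 1
G(2) = mex{1} = 0
G(3) = mex{0} = 1
G(4) = mex{1} = 0
G(5) = mex{0} = 1
G(6) = mex{1} = 0
G(7) = mex{0} = 1
G(8) = mex{1,0} = 2
G(9) = mex{2,1} = 0
G(10) = mex{0,0} = 1
G(11) = mex{1,1} = 0
G(12) = mex{0,0} = 1
G(13) = mex{1,1} = 0
G(14) = mex{0,0} = 1
G(15) = mex{1,1} = 0
G(16) = mex{0,2} = 1
G(17) = mex{1,0} = 2
G(18) = mex{2,1} = 0
G(19) = mex{0,0} = 1
G(20) = mex{1,1} = 0
G(21) = mex{0,0} = 1
G(22) = mex{1,1} = 0
G(23) = mex{0,0} = 1
G_B(23) = 1.
Combined Grundy value = 2 ⊕ 1 = 3.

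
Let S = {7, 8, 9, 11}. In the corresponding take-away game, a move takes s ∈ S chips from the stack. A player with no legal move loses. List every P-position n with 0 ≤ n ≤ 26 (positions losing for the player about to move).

0, 1, 2, 3, 4, 5, 6, 18, 19, 20, 21, 22, 23, 24

n :  0  1  2  3  4  5  6  7  8  9 10 11 12 13 14 15 16 17 18 19 20 21 22 23 24 25 26
G :  0  0  0  0  0  0  0  1  1  1  1  1  1  1  2  2  2  2  0  0  0  0  0  0  0  1  1
P-positions are exactly the n with G(n) = 0.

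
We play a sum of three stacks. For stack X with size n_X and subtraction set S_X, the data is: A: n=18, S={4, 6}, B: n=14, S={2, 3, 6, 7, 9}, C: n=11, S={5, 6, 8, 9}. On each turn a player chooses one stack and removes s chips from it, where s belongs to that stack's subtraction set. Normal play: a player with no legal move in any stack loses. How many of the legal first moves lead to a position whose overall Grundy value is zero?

Stack A, S = {4, 6}:
n :  0  1  2  3  4  5  6  7  8  9 10 11 12 13 14 15 16 17 18
G :  0  0  0  0  1  1  1  1  2  2  0  0  0  0  1  1  1  1  2
G_A(18) = 2.
Stack B, S = {2, 3, 6, 7, 9}:
n :  0  1  2  3  4  5  6  7  8  9 10 11 12 13 14
G :  0  0  1  1  2  0  3  1  2  2  3  3  4  0  5
G_B(14) = 5.
Stack C, S = {5, 6, 8, 9}:
G(0) = 0
G(1) = mex{} = 0
G(2) = mex{} = 0
G(3) = mex{} = 0
G(4) = mex{} = 0
G(5) = mex{0} = 1
G(6) = mex{0,0} = 1
G(7) = mex{0,0} = 1
G(8) = mex{0,0,0} = 1
G(9) = mex{0,0,0,0} = 1
G(10) = mex{1,0,0,0} = 2
G(11) = mex{1,1,0,0} = 2
G_C(11) = 2.
Combined Grundy value = 2 ⊕ 5 ⊕ 2 = 5.
A winning move leaves total XOR = 0, i.e. changes one component's Grundy value g to g ⊕ X where X is the current total.
Stack A: need g' = 2⊕5 = 7. Options: 18−4→G=1, 18−6→G=0. Hits: 0.
Stack B: need g' = 5⊕5 = 0. Options: 14−2→G=4, 14−3→G=3, 14−6→G=2, 14−7→G=1, 14−9→G=0. Hits: 1.
Stack C: need g' = 2⊕5 = 7. Options: 11−5→G=1, 11−6→G=1, 11−8→G=0, 11−9→G=0. Hits: 0.

1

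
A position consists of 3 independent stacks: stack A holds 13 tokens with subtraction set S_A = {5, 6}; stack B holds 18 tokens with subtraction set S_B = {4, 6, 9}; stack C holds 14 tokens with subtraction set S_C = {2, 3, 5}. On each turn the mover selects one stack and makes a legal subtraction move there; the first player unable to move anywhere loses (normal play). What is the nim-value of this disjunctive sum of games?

Stack A, S = {5, 6}:
n :  0  1  2  3  4  5  6  7  8  9 10 11 12 13
G :  0  0  0  0  0  1  1  1  1  1  2  0  0  0
G_A(13) = 0.
Stack B, S = {4, 6, 9}:
G(0) = 0
G(1) = mex{} = 0
G(2) = mex{} = 0
G(3) = mex{} = 0
G(4) = mex{0} = 1
G(5) = mex{0} = 1
G(6) = mex{0,0} = 1
G(7) = mex{0,0} = 1
G(8) = mex{1,0} = 2
G(9) = mex{1,0,0} = 2
G(10) = mex{1,1,0} = 2
G(11) = mex{1,1,0} = 2
G(12) = mex{2,1,0} = 3
G(13) = mex{2,1,1} = 0
G(14) = mex{2,2,1} = 0
G(15) = mex{2,2,1} = 0
G(16) = mex{3,2,1} = 0
G(17) = mex{0,2,2} = 1
G(18) = mex{0,3,2} = 1
G_B(18) = 1.
Stack C, S = {2, 3, 5}:
G(0) = 0
G(1) = mex{} = 0
G(2) = mex{0} = 1
G(3) = mex{0,0} = 1
G(4) = mex{1,0} = 2
G(5) = mex{1,1,0} = 2
G(6) = mex{2,1,0} = 3
G(7) = mex{2,2,1} = 0
G(8) = mex{3,2,1} = 0
G(9) = mex{0,3,2} = 1
G(10) = mex{0,0,2} = 1
G(11) = mex{1,0,3} = 2
G(12) = mex{1,1,0} = 2
G(13) = mex{2,1,0} = 3
G(14) = mex{2,2,1} = 0
G_C(14) = 0.
Combined Grundy value = 0 ⊕ 1 ⊕ 0 = 1.

1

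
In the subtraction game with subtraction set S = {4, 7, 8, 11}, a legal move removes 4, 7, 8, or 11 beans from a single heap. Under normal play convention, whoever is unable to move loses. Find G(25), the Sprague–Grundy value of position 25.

n :  0  1  2  3  4  5  6  7  8  9 10 11 12 13 14 15 16 17 18 19 20 21 22 23 24 25
G :  0  0  0  0  1  1  1  1  2  2  2  2  3  3  3  0  0  0  0  1  1  1  1  2  2  2

2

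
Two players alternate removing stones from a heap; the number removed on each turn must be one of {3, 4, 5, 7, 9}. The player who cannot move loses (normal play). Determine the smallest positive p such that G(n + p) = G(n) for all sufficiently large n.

12

G(0) = 0
G(1) = mex{} = 0
G(2) = mex{} = 0
G(3) = mex{0} = 1
G(4) = mex{0,0} = 1
G(5) = mex{0,0,0} = 1
G(6) = mex{1,0,0} = 2
G(7) = mex{1,1,0,0} = 2
G(8) = mex{1,1,1,0} = 2
G(9) = mex{2,1,1,0,0} = 3
G(10) = mex{2,2,1,1,0} = 3
G(11) = mex{2,2,2,1,0} = 3
G(12) = mex{3,2,2,1,1} = 0
G(13) = mex{3,3,2,2,1} = 0
G(14) = mex{3,3,3,2,1} = 0
G(15) = mex{0,3,3,2,2} = 1
G(16) = mex{0,0,3,3,2} = 1
G(17) = mex{0,0,0,3,2} = 1
G(18) = mex{1,0,0,3,3} = 2
G(19) = mex{1,1,0,0,3} = 2
G(20) = mex{1,1,1,0,3} = 2
G(21) = mex{2,1,1,0,0} = 3
G(22) = mex{2,2,1,1,0} = 3
G(23) = mex{2,2,2,1,0} = 3
G(24) = mex{3,2,2,1,1} = 0
G(25) = mex{3,3,2,2,1} = 0
G(n+12) = G(n) holds for n = 0,…,8 (a full window of length max(S) = 9), so the sequence is purely periodic with period 12.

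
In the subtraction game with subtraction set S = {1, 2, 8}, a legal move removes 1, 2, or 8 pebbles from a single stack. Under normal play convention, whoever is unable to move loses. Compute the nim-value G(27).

0

G(0) = 0
G(1) = mex{0} = 1
G(2) = mex{1,0} = 2
G(3) = mex{2,1} = 0
G(4) = mex{0,2} = 1
G(5) = mex{1,0} = 2
G(6) = mex{2,1} = 0
G(7) = mex{0,2} = 1
G(8) = mex{1,0,0} = 2
G(9) = mex{2,1,1} = 0
G(10) = mex{0,2,2} = 1
G(11) = mex{1,0,0} = 2
G(12) = mex{2,1,1} = 0
G(13) = mex{0,2,2} = 1
G(14) = mex{1,0,0} = 2
G(15) = mex{2,1,1} = 0
G(16) = mex{0,2,2} = 1
G(17) = mex{1,0,0} = 2
G(18) = mex{2,1,1} = 0
G(19) = mex{0,2,2} = 1
G(20) = mex{1,0,0} = 2
G(21) = mex{2,1,1} = 0
G(22) = mex{0,2,2} = 1
G(23) = mex{1,0,0} = 2
G(24) = mex{2,1,1} = 0
G(25) = mex{0,2,2} = 1
G(26) = mex{1,0,0} = 2
G(27) = mex{2,1,1} = 0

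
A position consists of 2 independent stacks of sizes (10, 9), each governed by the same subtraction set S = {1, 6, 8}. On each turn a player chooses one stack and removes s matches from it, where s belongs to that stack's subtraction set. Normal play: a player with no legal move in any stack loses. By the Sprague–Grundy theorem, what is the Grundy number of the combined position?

All stacks use S = {1, 6, 8}:
n :  0  1  2  3  4  5  6  7  8  9 10
G :  0  1  0  1  0  1  2  0  1  0  1
Stack A: G(10) = 1.
Stack B: G(9) = 0.
Combined Grundy value = 1 ⊕ 0 = 1.

1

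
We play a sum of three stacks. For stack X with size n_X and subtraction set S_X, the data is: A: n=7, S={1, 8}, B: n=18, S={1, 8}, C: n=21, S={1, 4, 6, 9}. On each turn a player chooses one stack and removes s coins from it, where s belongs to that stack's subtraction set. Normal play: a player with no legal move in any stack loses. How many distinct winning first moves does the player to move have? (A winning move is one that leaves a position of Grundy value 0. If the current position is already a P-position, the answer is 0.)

Stack A, S = {1, 8}:
G(0) = 0
G(1) = mex{0} = 1
G(2) = mex{1} = 0
G(3) = mex{0} = 1
G(4) = mex{1} = 0
G(5) = mex{0} = 1
G(6) = mex{1} = 0
G(7) = mex{0} = 1
G_A(7) = 1.
Stack B, S = {1, 8}:
n :  0  1  2  3  4  5  6  7  8  9 10 11 12 13 14 15 16 17 18
G :  0  1  0  1  0  1  0  1  2  0  1  0  1  0  1  0  1  2  0
G_B(18) = 0.
Stack C, S = {1, 4, 6, 9}:
G(0) = 0
G(1) = mex{0} = 1
G(2) = mex{1} = 0
G(3) = mex{0} = 1
G(4) = mex{1,0} = 2
G(5) = mex{2,1} = 0
G(6) = mex{0,0,0} = 1
G(7) = mex{1,1,1} = 0
G(8) = mex{0,2,0} = 1
G(9) = mex{1,0,1,0} = 2
G(10) = mex{2,1,2,1} = 0
G(11) = mex{0,0,0,0} = 1
G(12) = mex{1,1,1,1} = 0
G(13) = mex{0,2,0,2} = 1
G(14) = mex{1,0,1,0} = 2
G(15) = mex{2,1,2,1} = 0
G(16) = mex{0,0,0,0} = 1
G(17) = mex{1,1,1,1} = 0
G(18) = mex{0,2,0,2} = 1
G(19) = mex{1,0,1,0} = 2
G(20) = mex{2,1,2,1} = 0
G(21) = mex{0,0,0,0} = 1
G_C(21) = 1.
Combined Grundy value = 1 ⊕ 0 ⊕ 1 = 0.
A winning move leaves total XOR = 0, i.e. changes one component's Grundy value g to g ⊕ X where X is the current total.
Stack A: target g' = 1⊕0 = 1, but every legal move changes the Grundy value (mex property), so 0 moves.
Stack B: target g' = 0⊕0 = 0, but every legal move changes the Grundy value (mex property), so 0 moves.
Stack C: target g' = 1⊕0 = 1, but every legal move changes the Grundy value (mex property), so 0 moves.

0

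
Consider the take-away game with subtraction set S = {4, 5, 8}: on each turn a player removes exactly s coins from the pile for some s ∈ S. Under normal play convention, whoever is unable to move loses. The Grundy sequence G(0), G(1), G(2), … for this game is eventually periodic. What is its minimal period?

12

n :  0  1  2  3  4  5  6  7  8  9 10 11 12 13 14 15 16 17 18 19 20 21 22 23 24 25
G :  0  0  0  0  1  1  1  1  2  2  2  2  0  0  0  0  1  1  1  1  2  2  2  2  0  0
G(n+12) = G(n) holds for n = 0,…,7 (a full window of length max(S) = 8), so the sequence is purely periodic with period 12.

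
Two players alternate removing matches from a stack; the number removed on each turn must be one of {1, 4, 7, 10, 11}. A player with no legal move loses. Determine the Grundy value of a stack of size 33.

G(0) = 0
G(1) = mex{0} = 1
G(2) = mex{1} = 0
G(3) = mex{0} = 1
G(4) = mex{1,0} = 2
G(5) = mex{2,1} = 0
G(6) = mex{0,0} = 1
G(7) = mex{1,1,0} = 2
G(8) = mex{2,2,1} = 0
G(9) = mex{0,0,0} = 1
G(10) = mex{1,1,1,0} = 2
G(11) = mex{2,2,2,1,0} = 3
G(12) = mex{3,0,0,0,1} = 2
G(13) = mex{2,1,1,1,0} = 3
G(14) = mex{3,2,2,2,1} = 0
G(15) = mex{0,3,0,0,2} = 1
G(16) = mex{1,2,1,1,0} = 3
G(17) = mex{3,3,2,2,1} = 0
G(18) = mex{0,0,3,0,2} = 1
G(19) = mex{1,1,2,1,0} = 3
G(20) = mex{3,3,3,2,1} = 0
G(21) = mex{0,0,0,3,2} = 1
G(22) = mex{1,1,1,2,3} = 0
G(23) = mex{0,3,3,3,2} = 1
G(24) = mex{1,0,0,0,3} = 2
G(25) = mex{2,1,1,1,0} = 3
G(26) = mex{3,0,3,3,1} = 2
G(27) = mex{2,1,0,0,3} = 4
G(28) = mex{4,2,1,1,0} = 3
G(29) = mex{3,3,0,3,1} = 2
G(30) = mex{2,2,1,0,3} = 4
G(31) = mex{4,4,2,1,0} = 3
G(32) = mex{3,3,3,0,1} = 2
G(33) = mex{2,2,2,1,0} = 3

3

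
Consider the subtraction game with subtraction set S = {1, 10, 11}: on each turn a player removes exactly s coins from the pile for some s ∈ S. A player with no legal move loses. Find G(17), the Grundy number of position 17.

3

n :  0  1  2  3  4  5  6  7  8  9 10 11 12 13 14 15 16 17
G :  0  1  0  1  0  1  0  1  0  1  2  3  2  3  2  3  2  3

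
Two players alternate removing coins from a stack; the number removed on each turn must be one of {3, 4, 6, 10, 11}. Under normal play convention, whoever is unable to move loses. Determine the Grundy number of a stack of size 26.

G(0) = 0
G(1) = mex{} = 0
G(2) = mex{} = 0
G(3) = mex{0} = 1
G(4) = mex{0,0} = 1
G(5) = mex{0,0} = 1
G(6) = mex{1,0,0} = 2
G(7) = mex{1,1,0} = 2
G(8) = mex{1,1,0} = 2
G(9) = mex{2,1,1} = 0
G(10) = mex{2,2,1,0} = 3
G(11) = mex{2,2,1,0,0} = 3
G(12) = mex{0,2,2,0,0} = 1
G(13) = mex{3,0,2,1,0} = 4
G(14) = mex{3,3,2,1,1} = 0
G(15) = mex{1,3,0,1,1} = 2
G(16) = mex{4,1,3,2,1} = 0
G(17) = mex{0,4,3,2,2} = 1
G(18) = mex{2,0,1,2,2} = 3
G(19) = mex{0,2,4,0,2} = 1
G(20) = mex{1,0,0,3,0} = 2
G(21) = mex{3,1,2,3,3} = 0
G(22) = mex{1,3,0,1,3} = 2
G(23) = mex{2,1,1,4,1} = 0
G(24) = mex{0,2,3,0,4} = 1
G(25) = mex{2,0,1,2,0} = 3
G(26) = mex{0,2,2,0,2} = 1

1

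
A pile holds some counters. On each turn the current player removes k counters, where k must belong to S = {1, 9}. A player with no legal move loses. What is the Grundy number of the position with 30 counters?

n :  0  1  2  3  4  5  6  7  8  9 10 11 12 13 14 15 16 17 18 19 20 21 22 23 24 25 26 27 28 29 30
G :  0  1  0  1  0  1  0  1  0  1  0  1  0  1  0  1  0  1  0  1  0  1  0  1  0  1  0  1  0  1  0

0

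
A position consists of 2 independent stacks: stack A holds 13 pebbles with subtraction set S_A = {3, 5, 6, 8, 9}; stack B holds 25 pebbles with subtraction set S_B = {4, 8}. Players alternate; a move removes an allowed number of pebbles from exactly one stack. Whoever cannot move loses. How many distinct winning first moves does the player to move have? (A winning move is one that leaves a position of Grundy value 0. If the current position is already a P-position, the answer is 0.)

Stack A, S = {3, 5, 6, 8, 9}:
G(0) = 0
G(1) = mex{} = 0
G(2) = mex{} = 0
G(3) = mex{0} = 1
G(4) = mex{0} = 1
G(5) = mex{0,0} = 1
G(6) = mex{1,0,0} = 2
G(7) = mex{1,0,0} = 2
G(8) = mex{1,1,0,0} = 2
G(9) = mex{2,1,1,0,0} = 3
G(10) = mex{2,1,1,0,0} = 3
G(11) = mex{2,2,1,1,0} = 3
G(12) = mex{3,2,2,1,1} = 0
G(13) = mex{3,2,2,1,1} = 0
G_A(13) = 0.
Stack B, S = {4, 8}:
n :  0  1  2  3  4  5  6  7  8  9 10 11 12 13 14 15 16 17 18 19 20 21 22 23 24 25
G :  0  0  0  0  1  1  1  1  2  2  2  2  0  0  0  0  1  1  1  1  2  2  2  2  0  0
G_B(25) = 0.
Combined Grundy value = 0 ⊕ 0 = 0.
A winning move leaves total XOR = 0, i.e. changes one component's Grundy value g to g ⊕ X where X is the current total.
Stack A: target g' = 0⊕0 = 0, but every legal move changes the Grundy value (mex property), so 0 moves.
Stack B: target g' = 0⊕0 = 0, but every legal move changes the Grundy value (mex property), so 0 moves.

0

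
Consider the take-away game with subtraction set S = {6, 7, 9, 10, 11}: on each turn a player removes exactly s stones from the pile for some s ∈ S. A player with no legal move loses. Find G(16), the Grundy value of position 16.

n :  0  1  2  3  4  5  6  7  8  9 10 11 12 13 14 15 16
G :  0  0  0  0  0  0  1  1  1  1  1  1  2  2  2  2  2

2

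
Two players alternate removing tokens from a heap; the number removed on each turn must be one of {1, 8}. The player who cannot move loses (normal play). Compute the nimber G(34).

n :  0  1  2  3  4  5  6  7  8  9 10 11 12 13 14 15 16 17 18 19 20 21 22 23 24 25 26 27 28 29 30 31 32 33 34
G :  0  1  0  1  0  1  0  1  2  0  1  0  1  0  1  0  1  2  0  1  0  1  0  1  0  1  2  0  1  0  1  0  1  0  1

1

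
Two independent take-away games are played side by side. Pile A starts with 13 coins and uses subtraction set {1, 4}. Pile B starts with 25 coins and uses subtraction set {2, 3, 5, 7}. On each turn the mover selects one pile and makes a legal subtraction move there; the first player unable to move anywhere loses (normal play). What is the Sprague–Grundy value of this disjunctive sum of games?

2

Pile A, S = {1, 4}:
n :  0  1  2  3  4  5  6  7  8  9 10 11 12 13
G :  0  1  0  1  2  0  1  0  1  2  0  1  0  1
G_A(13) = 1.
Pile B, S = {2, 3, 5, 7}:
n :  0  1  2  3  4  5  6  7  8  9 10 11 12 13 14 15 16 17 18 19 20 21 22 23 24 25
G :  0  0  1  1  2  2  3  3  4  0  0  1  1  2  2  3  3  4  0  0  1  1  2  2  3  3
G_B(25) = 3.
Combined Grundy value = 1 ⊕ 3 = 2.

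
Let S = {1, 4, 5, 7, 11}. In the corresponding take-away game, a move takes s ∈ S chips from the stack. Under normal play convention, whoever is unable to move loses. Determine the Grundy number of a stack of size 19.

1

G(0) = 0
G(1) = mex{0} = 1
G(2) = mex{1} = 0
G(3) = mex{0} = 1
G(4) = mex{1,0} = 2
G(5) = mex{2,1,0} = 3
G(6) = mex{3,0,1} = 2
G(7) = mex{2,1,0,0} = 3
G(8) = mex{3,2,1,1} = 0
G(9) = mex{0,3,2,0} = 1
G(10) = mex{1,2,3,1} = 0
G(11) = mex{0,3,2,2,0} = 1
G(12) = mex{1,0,3,3,1} = 2
G(13) = mex{2,1,0,2,0} = 3
G(14) = mex{3,0,1,3,1} = 2
G(15) = mex{2,1,0,0,2} = 3
G(16) = mex{3,2,1,1,3} = 0
G(17) = mex{0,3,2,0,2} = 1
G(18) = mex{1,2,3,1,3} = 0
G(19) = mex{0,3,2,2,0} = 1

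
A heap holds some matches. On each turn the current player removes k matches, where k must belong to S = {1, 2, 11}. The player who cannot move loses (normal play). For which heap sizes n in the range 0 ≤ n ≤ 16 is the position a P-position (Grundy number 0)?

0, 3, 6, 9, 12, 15

G(0) = 0
G(1) = mex{0} = 1
G(2) = mex{1,0} = 2
G(3) = mex{2,1} = 0
G(4) = mex{0,2} = 1
G(5) = mex{1,0} = 2
G(6) = mex{2,1} = 0
G(7) = mex{0,2} = 1
G(8) = mex{1,0} = 2
G(9) = mex{2,1} = 0
G(10) = mex{0,2} = 1
G(11) = mex{1,0,0} = 2
G(12) = mex{2,1,1} = 0
G(13) = mex{0,2,2} = 1
G(14) = mex{1,0,0} = 2
G(15) = mex{2,1,1} = 0
G(16) = mex{0,2,2} = 1
P-positions are exactly the n with G(n) = 0.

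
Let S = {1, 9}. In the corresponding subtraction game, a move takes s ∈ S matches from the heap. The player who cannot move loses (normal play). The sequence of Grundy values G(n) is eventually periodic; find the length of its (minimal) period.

n :  0  1  2  3  4  5  6  7  8  9 10 11 12 13 14
G :  0  1  0  1  0  1  0  1  0  1  0  1  0  1  0
G(n+2) = G(n) holds for n = 0,…,8 (a full window of length max(S) = 9), so the sequence is purely periodic with period 2.

2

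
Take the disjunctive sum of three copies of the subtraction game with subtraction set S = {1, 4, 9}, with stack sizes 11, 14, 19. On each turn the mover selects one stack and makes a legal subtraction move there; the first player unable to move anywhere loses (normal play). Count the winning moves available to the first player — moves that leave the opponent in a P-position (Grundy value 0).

3

All stacks use S = {1, 4, 9}:
n :  0  1  2  3  4  5  6  7  8  9 10 11 12 13 14 15 16 17 18 19
G :  0  1  0  1  2  0  1  0  1  2  0  1  0  1  2  0  1  0  1  2
Stack A: G(11) = 1.
Stack B: G(14) = 2.
Stack C: G(19) = 2.
Combined Grundy value = 1 ⊕ 2 ⊕ 2 = 1.
A winning move leaves total XOR = 0, i.e. changes one component's Grundy value g to g ⊕ X where X is the current total.
Stack A: need g' = 1⊕1 = 0. Options: 11−1→G=0, 11−4→G=0, 11−9→G=0. Hits: 3.
Stack B: need g' = 2⊕1 = 3. Options: 14−1→G=1, 14−4→G=0, 14−9→G=0. Hits: 0.
Stack C: need g' = 2⊕1 = 3. Options: 19−1→G=1, 19−4→G=0, 19−9→G=0. Hits: 0.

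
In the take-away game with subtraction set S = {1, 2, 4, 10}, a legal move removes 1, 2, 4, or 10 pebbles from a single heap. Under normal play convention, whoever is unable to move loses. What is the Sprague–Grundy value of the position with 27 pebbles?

n :  0  1  2  3  4  5  6  7  8  9 10 11 12 13 14 15 16 17 18 19 20 21 22 23 24 25 26 27
G :  0  1  2  0  1  2  0  1  2  0  1  2  0  1  2  0  1  2  0  1  2  0  1  2  0  1  2  0

0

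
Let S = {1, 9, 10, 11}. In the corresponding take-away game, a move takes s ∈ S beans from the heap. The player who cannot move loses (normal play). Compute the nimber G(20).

0

n :  0  1  2  3  4  5  6  7  8  9 10 11 12 13 14 15 16 17 18 19 20
G :  0  1  0  1  0  1  0  1  0  1  2  3  2  3  2  3  2  3  2  3  0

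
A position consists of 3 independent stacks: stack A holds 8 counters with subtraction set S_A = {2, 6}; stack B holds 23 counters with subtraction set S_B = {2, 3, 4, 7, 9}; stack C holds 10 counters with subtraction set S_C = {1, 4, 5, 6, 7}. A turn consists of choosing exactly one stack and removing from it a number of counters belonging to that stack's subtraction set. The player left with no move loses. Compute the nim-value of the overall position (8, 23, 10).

Stack A, S = {2, 6}:
G(0) = 0
G(1) = mex{} = 0
G(2) = mex{0} = 1
G(3) = mex{0} = 1
G(4) = mex{1} = 0
G(5) = mex{1} = 0
G(6) = mex{0,0} = 1
G(7) = mex{0,0} = 1
G(8) = mex{1,1} = 0
G_A(8) = 0.
Stack B, S = {2, 3, 4, 7, 9}:
G(0) = 0
G(1) = mex{} = 0
G(2) = mex{0} = 1
G(3) = mex{0,0} = 1
G(4) = mex{1,0,0} = 2
G(5) = mex{1,1,0} = 2
G(6) = mex{2,1,1} = 0
G(7) = mex{2,2,1,0} = 3
G(8) = mex{0,2,2,0} = 1
G(9) = mex{3,0,2,1,0} = 4
G(10) = mex{1,3,0,1,0} = 2
G(11) = mex{4,1,3,2,1} = 0
G(12) = mex{2,4,1,2,1} = 0
G(13) = mex{0,2,4,0,2} = 1
G(14) = mex{0,0,2,3,2} = 1
G(15) = mex{1,0,0,1,0} = 2
G(16) = mex{1,1,0,4,3} = 2
G(17) = mex{2,1,1,2,1} = 0
G(18) = mex{2,2,1,0,4} = 3
G(19) = mex{0,2,2,0,2} = 1
G(20) = mex{3,0,2,1,0} = 4
G(21) = mex{1,3,0,1,0} = 2
G(22) = mex{4,1,3,2,1} = 0
G(23) = mex{2,4,1,2,1} = 0
G_B(23) = 0.
Stack C, S = {1, 4, 5, 6, 7}:
n :  0  1  2  3  4  5  6  7  8  9 10
G :  0  1  0  1  2  3  2  3  4  5  0
G_C(10) = 0.
Combined Grundy value = 0 ⊕ 0 ⊕ 0 = 0.

0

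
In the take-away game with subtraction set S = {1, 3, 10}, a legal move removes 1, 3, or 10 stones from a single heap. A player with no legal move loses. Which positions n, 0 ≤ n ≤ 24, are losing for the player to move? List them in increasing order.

0, 2, 4, 6, 8, 13, 15, 17, 19, 21

n :  0  1  2  3  4  5  6  7  8  9 10 11 12 13 14 15 16 17 18 19 20 21 22 23 24
G :  0  1  0  1  0  1  0  1  0  1  2  3  2  0  1  0  1  0  1  0  1  0  1  2  3
P-positions are exactly the n with G(n) = 0.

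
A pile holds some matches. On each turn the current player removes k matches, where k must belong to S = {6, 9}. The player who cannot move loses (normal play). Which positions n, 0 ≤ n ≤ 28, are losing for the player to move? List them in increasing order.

0, 1, 2, 3, 4, 5, 15, 16, 17, 18, 19, 20

G(0) = 0
G(1) = mex{} = 0
G(2) = mex{} = 0
G(3) = mex{} = 0
G(4) = mex{} = 0
G(5) = mex{} = 0
G(6) = mex{0} = 1
G(7) = mex{0} = 1
G(8) = mex{0} = 1
G(9) = mex{0,0} = 1
G(10) = mex{0,0} = 1
G(11) = mex{0,0} = 1
G(12) = mex{1,0} = 2
G(13) = mex{1,0} = 2
G(14) = mex{1,0} = 2
G(15) = mex{1,1} = 0
G(16) = mex{1,1} = 0
G(17) = mex{1,1} = 0
G(18) = mex{2,1} = 0
G(19) = mex{2,1} = 0
G(20) = mex{2,1} = 0
G(21) = mex{0,2} = 1
G(22) = mex{0,2} = 1
G(23) = mex{0,2} = 1
G(24) = mex{0,0} = 1
G(25) = mex{0,0} = 1
G(26) = mex{0,0} = 1
G(27) = mex{1,0} = 2
G(28) = mex{1,0} = 2
P-positions are exactly the n with G(n) = 0.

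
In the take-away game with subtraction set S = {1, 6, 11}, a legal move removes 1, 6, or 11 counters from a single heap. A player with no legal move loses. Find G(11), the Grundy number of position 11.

2

G(0) = 0
G(1) = mex{0} = 1
G(2) = mex{1} = 0
G(3) = mex{0} = 1
G(4) = mex{1} = 0
G(5) = mex{0} = 1
G(6) = mex{1,0} = 2
G(7) = mex{2,1} = 0
G(8) = mex{0,0} = 1
G(9) = mex{1,1} = 0
G(10) = mex{0,0} = 1
G(11) = mex{1,1,0} = 2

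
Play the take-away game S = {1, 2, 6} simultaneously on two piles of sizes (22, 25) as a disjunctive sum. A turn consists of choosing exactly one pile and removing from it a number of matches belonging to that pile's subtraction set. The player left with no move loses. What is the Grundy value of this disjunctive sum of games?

0

All piles use S = {1, 2, 6}:
n :  0  1  2  3  4  5  6  7  8  9 10 11 12 13 14 15 16 17 18 19 20 21 22 23 24 25
G :  0  1  2  0  1  2  3  0  1  2  0  1  2  3  0  1  2  0  1  2  3  0  1  2  0  1
Pile A: G(22) = 1.
Pile B: G(25) = 1.
Combined Grundy value = 1 ⊕ 1 = 0.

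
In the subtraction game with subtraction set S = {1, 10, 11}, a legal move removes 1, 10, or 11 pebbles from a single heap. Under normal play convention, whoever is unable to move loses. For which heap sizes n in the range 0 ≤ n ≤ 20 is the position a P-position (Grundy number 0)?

0, 2, 4, 6, 8, 20

G(0) = 0
G(1) = mex{0} = 1
G(2) = mex{1} = 0
G(3) = mex{0} = 1
G(4) = mex{1} = 0
G(5) = mex{0} = 1
G(6) = mex{1} = 0
G(7) = mex{0} = 1
G(8) = mex{1} = 0
G(9) = mex{0} = 1
G(10) = mex{1,0} = 2
G(11) = mex{2,1,0} = 3
G(12) = mex{3,0,1} = 2
G(13) = mex{2,1,0} = 3
G(14) = mex{3,0,1} = 2
G(15) = mex{2,1,0} = 3
G(16) = mex{3,0,1} = 2
G(17) = mex{2,1,0} = 3
G(18) = mex{3,0,1} = 2
G(19) = mex{2,1,0} = 3
G(20) = mex{3,2,1} = 0
P-positions are exactly the n with G(n) = 0.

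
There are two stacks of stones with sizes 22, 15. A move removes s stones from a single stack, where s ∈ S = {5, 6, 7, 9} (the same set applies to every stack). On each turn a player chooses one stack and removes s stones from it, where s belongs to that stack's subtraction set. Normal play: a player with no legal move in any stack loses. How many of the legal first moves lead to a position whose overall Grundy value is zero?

6

All stacks use S = {5, 6, 7, 9}:
n :  0  1  2  3  4  5  6  7  8  9 10 11 12 13 14 15 16 17 18 19 20 21 22
G :  0  0  0  0  0  1  1  1  1  1  2  2  2  2  0  0  0  0  0  1  1  1  1
Stack A: G(22) = 1.
Stack B: G(15) = 0.
Combined Grundy value = 1 ⊕ 0 = 1.
A winning move leaves total XOR = 0, i.e. changes one component's Grundy value g to g ⊕ X where X is the current total.
Stack A: need g' = 1⊕1 = 0. Options: 22−5→G=0, 22−6→G=0, 22−7→G=0, 22−9→G=2. Hits: 3.
Stack B: need g' = 0⊕1 = 1. Options: 15−5→G=2, 15−6→G=1, 15−7→G=1, 15−9→G=1. Hits: 3.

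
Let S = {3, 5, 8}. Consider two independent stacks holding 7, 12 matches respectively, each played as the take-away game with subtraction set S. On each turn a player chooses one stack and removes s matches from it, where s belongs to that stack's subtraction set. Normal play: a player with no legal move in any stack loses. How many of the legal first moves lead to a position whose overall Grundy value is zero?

All stacks use S = {3, 5, 8}:
n :  0  1  2  3  4  5  6  7  8  9 10 11 12
G :  0  0  0  1  1  1  2  2  2  3  3  0  0
Stack A: G(7) = 2.
Stack B: G(12) = 0.
Combined Grundy value = 2 ⊕ 0 = 2.
A winning move leaves total XOR = 0, i.e. changes one component's Grundy value g to g ⊕ X where X is the current total.
Stack A: need g' = 2⊕2 = 0. Options: 7−3→G=1, 7−5→G=0. Hits: 1.
Stack B: need g' = 0⊕2 = 2. Options: 12−3→G=3, 12−5→G=2, 12−8→G=1. Hits: 1.

2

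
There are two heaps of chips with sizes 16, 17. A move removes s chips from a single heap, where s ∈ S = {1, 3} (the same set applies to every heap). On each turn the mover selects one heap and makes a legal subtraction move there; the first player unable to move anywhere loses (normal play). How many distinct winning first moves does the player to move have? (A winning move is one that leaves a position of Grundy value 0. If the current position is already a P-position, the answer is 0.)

4

All heaps use S = {1, 3}:
n :  0  1  2  3  4  5  6  7  8  9 10 11 12 13 14 15 16 17
G :  0  1  0  1  0  1  0  1  0  1  0  1  0  1  0  1  0  1
Heap A: G(16) = 0.
Heap B: G(17) = 1.
Combined Grundy value = 0 ⊕ 1 = 1.
A winning move leaves total XOR = 0, i.e. changes one component's Grundy value g to g ⊕ X where X is the current total.
Heap A: need g' = 0⊕1 = 1. Options: 16−1→G=1, 16−3→G=1. Hits: 2.
Heap B: need g' = 1⊕1 = 0. Options: 17−1→G=0, 17−3→G=0. Hits: 2.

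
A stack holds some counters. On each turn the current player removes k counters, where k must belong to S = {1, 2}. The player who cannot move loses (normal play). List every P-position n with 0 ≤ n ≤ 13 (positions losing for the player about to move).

G(0) = 0
G(1) = mex{0} = 1
G(2) = mex{1,0} = 2
G(3) = mex{2,1} = 0
G(4) = mex{0,2} = 1
G(5) = mex{1,0} = 2
G(6) = mex{2,1} = 0
G(7) = mex{0,2} = 1
G(8) = mex{1,0} = 2
G(9) = mex{2,1} = 0
G(10) = mex{0,2} = 1
G(11) = mex{1,0} = 2
G(12) = mex{2,1} = 0
G(13) = mex{0,2} = 1
P-positions are exactly the n with G(n) = 0.

0, 3, 6, 9, 12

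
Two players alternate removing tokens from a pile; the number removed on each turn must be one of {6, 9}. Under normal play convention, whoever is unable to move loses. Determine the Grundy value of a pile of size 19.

0

G(0) = 0
G(1) = mex{} = 0
G(2) = mex{} = 0
G(3) = mex{} = 0
G(4) = mex{} = 0
G(5) = mex{} = 0
G(6) = mex{0} = 1
G(7) = mex{0} = 1
G(8) = mex{0} = 1
G(9) = mex{0,0} = 1
G(10) = mex{0,0} = 1
G(11) = mex{0,0} = 1
G(12) = mex{1,0} = 2
G(13) = mex{1,0} = 2
G(14) = mex{1,0} = 2
G(15) = mex{1,1} = 0
G(16) = mex{1,1} = 0
G(17) = mex{1,1} = 0
G(18) = mex{2,1} = 0
G(19) = mex{2,1} = 0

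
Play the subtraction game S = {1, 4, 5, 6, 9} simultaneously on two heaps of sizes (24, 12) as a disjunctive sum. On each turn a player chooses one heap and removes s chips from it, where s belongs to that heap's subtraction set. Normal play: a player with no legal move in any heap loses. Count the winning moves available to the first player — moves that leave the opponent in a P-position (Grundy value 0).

2

All heaps use S = {1, 4, 5, 6, 9}:
n :  0  1  2  3  4  5  6  7  8  9 10 11 12 13 14 15 16 17 18 19 20 21 22 23 24
G :  0  1  0  1  2  3  2  3  4  5  0  1  0  1  2  3  2  3  4  5  0  1  0  1  2
Heap A: G(24) = 2.
Heap B: G(12) = 0.
Combined Grundy value = 2 ⊕ 0 = 2.
A winning move leaves total XOR = 0, i.e. changes one component's Grundy value g to g ⊕ X where X is the current total.
Heap A: need g' = 2⊕2 = 0. Options: 24−1→G=1, 24−4→G=0, 24−5→G=5, 24−6→G=4, 24−9→G=3. Hits: 1.
Heap B: need g' = 0⊕2 = 2. Options: 12−1→G=1, 12−4→G=4, 12−5→G=3, 12−6→G=2, 12−9→G=1. Hits: 1.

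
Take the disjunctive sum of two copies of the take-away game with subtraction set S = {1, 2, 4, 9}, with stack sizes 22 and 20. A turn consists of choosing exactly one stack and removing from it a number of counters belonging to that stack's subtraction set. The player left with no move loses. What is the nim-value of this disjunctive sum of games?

3

All stacks use S = {1, 2, 4, 9}:
n :  0  1  2  3  4  5  6  7  8  9 10 11 12 13 14 15 16 17 18 19 20 21 22
G :  0  1  2  0  1  2  0  1  2  3  4  0  1  2  0  1  2  0  1  2  3  4  0
Stack A: G(22) = 0.
Stack B: G(20) = 3.
Combined Grundy value = 0 ⊕ 3 = 3.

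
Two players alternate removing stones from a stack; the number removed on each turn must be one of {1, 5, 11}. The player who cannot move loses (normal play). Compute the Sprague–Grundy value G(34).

0

n :  0  1  2  3  4  5  6  7  8  9 10 11 12 13 14 15 16 17 18 19 20 21 22 23 24 25 26 27 28 29 30 31 32 33 34
G :  0  1  0  1  0  1  0  1  0  1  0  1  0  1  0  1  0  1  0  1  0  1  0  1  0  1  0  1  0  1  0  1  0  1  0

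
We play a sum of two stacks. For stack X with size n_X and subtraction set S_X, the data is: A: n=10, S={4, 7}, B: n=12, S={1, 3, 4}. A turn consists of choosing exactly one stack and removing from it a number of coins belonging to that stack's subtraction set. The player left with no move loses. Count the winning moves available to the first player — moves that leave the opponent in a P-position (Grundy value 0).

Stack A, S = {4, 7}:
G(0) = 0
G(1) = mex{} = 0
G(2) = mex{} = 0
G(3) = mex{} = 0
G(4) = mex{0} = 1
G(5) = mex{0} = 1
G(6) = mex{0} = 1
G(7) = mex{0,0} = 1
G(8) = mex{1,0} = 2
G(9) = mex{1,0} = 2
G(10) = mex{1,0} = 2
G_A(10) = 2.
Stack B, S = {1, 3, 4}:
G(0) = 0
G(1) = mex{0} = 1
G(2) = mex{1} = 0
G(3) = mex{0,0} = 1
G(4) = mex{1,1,0} = 2
G(5) = mex{2,0,1} = 3
G(6) = mex{3,1,0} = 2
G(7) = mex{2,2,1} = 0
G(8) = mex{0,3,2} = 1
G(9) = mex{1,2,3} = 0
G(10) = mex{0,0,2} = 1
G(11) = mex{1,1,0} = 2
G(12) = mex{2,0,1} = 3
G_B(12) = 3.
Combined Grundy value = 2 ⊕ 3 = 1.
A winning move leaves total XOR = 0, i.e. changes one component's Grundy value g to g ⊕ X where X is the current total.
Stack A: need g' = 2⊕1 = 3. Options: 10−4→G=1, 10−7→G=0. Hits: 0.
Stack B: need g' = 3⊕1 = 2. Options: 12−1→G=2, 12−3→G=0, 12−4→G=1. Hits: 1.

1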